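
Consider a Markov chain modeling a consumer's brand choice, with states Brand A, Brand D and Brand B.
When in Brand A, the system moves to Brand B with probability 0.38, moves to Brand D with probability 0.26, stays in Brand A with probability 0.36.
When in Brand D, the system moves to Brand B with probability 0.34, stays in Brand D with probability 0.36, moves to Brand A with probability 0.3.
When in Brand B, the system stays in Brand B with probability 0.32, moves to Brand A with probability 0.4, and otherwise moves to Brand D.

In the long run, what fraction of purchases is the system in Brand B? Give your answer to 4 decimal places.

Let the stationary distribution be π with π = πP and π_1 + π_2 + π_3 = 1.
π_1 = 0.36·π_1 + 0.3·π_2 + 0.4·π_3
π_2 = 0.26·π_1 + 0.36·π_2 + 0.28·π_3
Solving with the normalization constraint gives π = (0.3561, 0.2966, 0.3473).
So the stationary probability of Brand B is 0.3473.

0.3473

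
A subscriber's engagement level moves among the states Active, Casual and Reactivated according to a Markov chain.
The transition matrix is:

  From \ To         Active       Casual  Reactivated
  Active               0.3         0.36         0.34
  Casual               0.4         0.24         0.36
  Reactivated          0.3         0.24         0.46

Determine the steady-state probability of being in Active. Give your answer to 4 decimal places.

0.3279

Let the stationary distribution be π with π = πP and π_1 + π_2 + π_3 = 1.
π_1 = 0.3·π_1 + 0.4·π_2 + 0.3·π_3
π_2 = 0.36·π_1 + 0.24·π_2 + 0.24·π_3
Solving with the normalization constraint gives π = (0.3279, 0.2794, 0.3927).
So the stationary probability of Active is 0.3279.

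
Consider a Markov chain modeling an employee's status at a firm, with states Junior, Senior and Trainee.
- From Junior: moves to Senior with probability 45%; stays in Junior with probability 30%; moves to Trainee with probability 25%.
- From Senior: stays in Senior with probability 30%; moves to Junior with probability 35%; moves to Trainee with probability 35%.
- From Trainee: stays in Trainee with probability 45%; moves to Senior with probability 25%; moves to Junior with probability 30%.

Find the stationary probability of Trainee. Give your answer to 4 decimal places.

Let the stationary distribution be π with π = πP and π_1 + π_2 + π_3 = 1.
π_1 = 0.3·π_1 + 0.35·π_2 + 0.3·π_3
π_2 = 0.45·π_1 + 0.3·π_2 + 0.25·π_3
Solving with the normalization constraint gives π = (0.3165, 0.3298, 0.3537).
So the stationary probability of Trainee is 0.3537.

0.3537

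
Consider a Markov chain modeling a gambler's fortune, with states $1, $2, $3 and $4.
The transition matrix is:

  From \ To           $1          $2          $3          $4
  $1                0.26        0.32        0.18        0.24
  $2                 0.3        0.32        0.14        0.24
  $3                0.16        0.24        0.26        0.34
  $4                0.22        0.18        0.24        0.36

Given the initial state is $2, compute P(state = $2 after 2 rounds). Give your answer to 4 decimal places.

Propagate the distribution vector 2 rounds from $2.
After 0 rounds: (0.0000, 1.0000, 0.0000, 0.0000)
After 1 round: (0.3000, 0.3200, 0.1400, 0.2400)
After 2 rounds: (0.2492, 0.2752, 0.1928, 0.2828)
P(in $2 after 2 rounds) = 0.2752

0.2752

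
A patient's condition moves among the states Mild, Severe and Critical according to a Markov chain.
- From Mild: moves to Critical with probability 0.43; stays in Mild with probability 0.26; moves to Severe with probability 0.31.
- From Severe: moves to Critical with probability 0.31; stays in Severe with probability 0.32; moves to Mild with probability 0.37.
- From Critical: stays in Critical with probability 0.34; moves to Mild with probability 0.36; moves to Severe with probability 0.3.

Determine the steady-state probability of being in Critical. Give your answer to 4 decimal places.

0.3604

Let the stationary distribution be π with π = πP and π_1 + π_2 + π_3 = 1.
π_1 = 0.26·π_1 + 0.37·π_2 + 0.36·π_3
π_2 = 0.31·π_1 + 0.32·π_2 + 0.3·π_3
Solving with the normalization constraint gives π = (0.3301, 0.3095, 0.3604).
So the stationary probability of Critical is 0.3604.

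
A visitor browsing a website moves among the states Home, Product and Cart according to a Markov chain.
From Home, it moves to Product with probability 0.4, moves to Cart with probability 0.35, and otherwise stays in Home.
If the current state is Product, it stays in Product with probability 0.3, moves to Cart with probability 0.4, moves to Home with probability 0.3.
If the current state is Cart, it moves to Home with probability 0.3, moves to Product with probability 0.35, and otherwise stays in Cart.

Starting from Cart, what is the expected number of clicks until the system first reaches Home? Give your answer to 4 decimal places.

Let t(s) be the expected number of clicks to first reach Home from state s, with t(Home) = 0. Conditioning on the first click:
t(Product) = 1 + 0.3·t(Product) + 0.4·t(Cart)
t(Cart) = 1 + 0.35·t(Product) + 0.35·t(Cart)
Solving: t(Product) = 3.3333, t(Cart) = 3.3333.
Expected clicks from Cart to Home: 3.3333.

3.3333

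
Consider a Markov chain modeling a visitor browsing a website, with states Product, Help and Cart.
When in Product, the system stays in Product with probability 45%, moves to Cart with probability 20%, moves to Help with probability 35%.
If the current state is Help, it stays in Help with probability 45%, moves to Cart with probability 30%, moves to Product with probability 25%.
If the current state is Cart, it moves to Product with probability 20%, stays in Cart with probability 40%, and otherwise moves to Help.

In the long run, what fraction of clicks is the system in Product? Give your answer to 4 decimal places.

0.2937

Let the stationary distribution be π with π = πP and π_1 + π_2 + π_3 = 1.
π_1 = 0.45·π_1 + 0.25·π_2 + 0.2·π_3
π_2 = 0.35·π_1 + 0.45·π_2 + 0.4·π_3
Solving with the normalization constraint gives π = (0.2937, 0.4056, 0.3007).
So the stationary probability of Product is 0.2937.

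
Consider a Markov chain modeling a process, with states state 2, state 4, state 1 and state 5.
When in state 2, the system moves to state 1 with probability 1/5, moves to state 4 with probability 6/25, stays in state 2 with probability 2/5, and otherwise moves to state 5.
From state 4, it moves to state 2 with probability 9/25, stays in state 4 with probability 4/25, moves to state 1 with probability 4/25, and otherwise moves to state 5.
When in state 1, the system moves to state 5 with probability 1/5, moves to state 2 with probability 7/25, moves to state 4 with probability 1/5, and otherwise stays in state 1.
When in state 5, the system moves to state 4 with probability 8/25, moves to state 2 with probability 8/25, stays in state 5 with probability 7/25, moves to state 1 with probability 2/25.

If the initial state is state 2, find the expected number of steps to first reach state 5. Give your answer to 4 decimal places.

Let t(s) be the expected number of steps to first reach state 5 from state s, with t(state 5) = 0. Conditioning on the first step:
t(state 2) = 1 + 0.4·t(state 2) + 0.24·t(state 4) + 0.2·t(state 1)
t(state 4) = 1 + 0.36·t(state 2) + 0.16·t(state 4) + 0.16·t(state 1)
t(state 1) = 1 + 0.28·t(state 2) + 0.2·t(state 4) + 0.32·t(state 1)
Solving: t(state 2) = 4.9269, t(state 4) = 4.2041, t(state 1) = 4.7358.
Expected steps from state 2 to state 5: 4.9269.

4.9269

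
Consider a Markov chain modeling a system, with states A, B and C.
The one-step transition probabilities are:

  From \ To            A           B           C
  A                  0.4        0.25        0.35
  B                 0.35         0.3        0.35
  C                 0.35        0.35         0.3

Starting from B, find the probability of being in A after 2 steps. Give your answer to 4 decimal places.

0.3675

Sum over the intermediate state after 1 step:
P = P(B→A)·P(A→A) + P(B→B)·P(B→A) + P(B→C)·P(C→A)
  = 0.35×0.4 + 0.3×0.35 + 0.35×0.35
  = 0.1400 + 0.1050 + 0.1225 = 0.3675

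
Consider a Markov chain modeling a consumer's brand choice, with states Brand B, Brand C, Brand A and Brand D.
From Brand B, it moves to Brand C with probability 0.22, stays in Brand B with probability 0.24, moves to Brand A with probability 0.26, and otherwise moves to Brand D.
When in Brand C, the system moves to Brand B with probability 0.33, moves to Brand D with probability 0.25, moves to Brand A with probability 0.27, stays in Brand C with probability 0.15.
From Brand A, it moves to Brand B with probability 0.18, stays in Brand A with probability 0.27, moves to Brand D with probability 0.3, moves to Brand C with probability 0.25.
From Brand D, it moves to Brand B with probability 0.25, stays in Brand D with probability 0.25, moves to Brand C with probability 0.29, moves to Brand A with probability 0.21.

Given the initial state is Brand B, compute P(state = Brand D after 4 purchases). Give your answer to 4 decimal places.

Propagate the distribution vector 4 purchases from Brand B.
After 0 purchases: (1.0000, 0.0000, 0.0000, 0.0000)
After 1 purchase: (0.2400, 0.2200, 0.2600, 0.2800)
After 2 purchases: (0.2470, 0.2320, 0.2508, 0.2702)
After 3 purchases: (0.2485, 0.2302, 0.2513, 0.2700)
After 4 purchases: (0.2483, 0.2303, 0.2513, 0.2700)
P(in Brand D after 4 purchases) = 0.2700

0.2700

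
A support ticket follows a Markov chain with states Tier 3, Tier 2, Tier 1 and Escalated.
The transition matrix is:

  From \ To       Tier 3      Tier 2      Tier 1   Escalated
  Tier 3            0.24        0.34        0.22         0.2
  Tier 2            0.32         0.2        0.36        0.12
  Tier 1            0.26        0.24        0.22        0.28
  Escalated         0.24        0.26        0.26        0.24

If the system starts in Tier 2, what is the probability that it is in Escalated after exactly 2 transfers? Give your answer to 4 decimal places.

0.2176

Propagate the distribution vector 2 transfers from Tier 2.
After 0 transfers: (0.0000, 1.0000, 0.0000, 0.0000)
After 1 transfer: (0.3200, 0.2000, 0.3600, 0.1200)
After 2 transfers: (0.2632, 0.2664, 0.2528, 0.2176)
P(in Escalated after 2 transfers) = 0.2176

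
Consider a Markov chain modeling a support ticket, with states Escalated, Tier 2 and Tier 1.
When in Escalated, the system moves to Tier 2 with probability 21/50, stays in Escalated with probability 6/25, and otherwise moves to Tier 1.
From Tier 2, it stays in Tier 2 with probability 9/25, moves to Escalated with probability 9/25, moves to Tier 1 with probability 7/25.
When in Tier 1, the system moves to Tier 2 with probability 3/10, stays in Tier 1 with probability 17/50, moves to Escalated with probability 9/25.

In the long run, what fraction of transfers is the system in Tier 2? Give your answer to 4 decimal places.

Let the stationary distribution be π with π = πP and π_1 + π_2 + π_3 = 1.
π_1 = 0.24·π_1 + 0.36·π_2 + 0.36·π_3
π_2 = 0.42·π_1 + 0.36·π_2 + 0.3·π_3
Solving with the normalization constraint gives π = (0.3214, 0.3602, 0.3184).
So the stationary probability of Tier 2 is 0.3602.

0.3602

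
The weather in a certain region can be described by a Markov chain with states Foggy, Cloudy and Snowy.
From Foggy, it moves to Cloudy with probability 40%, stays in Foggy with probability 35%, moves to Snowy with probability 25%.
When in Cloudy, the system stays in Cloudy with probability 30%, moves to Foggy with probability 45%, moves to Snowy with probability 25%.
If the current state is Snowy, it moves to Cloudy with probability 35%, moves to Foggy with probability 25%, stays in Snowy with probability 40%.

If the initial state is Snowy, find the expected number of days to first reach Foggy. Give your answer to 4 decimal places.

Let t(s) be the expected number of days to first reach Foggy from state s, with t(Foggy) = 0. Conditioning on the first day:
t(Cloudy) = 1 + 0.3·t(Cloudy) + 0.25·t(Snowy)
t(Snowy) = 1 + 0.35·t(Cloudy) + 0.4·t(Snowy)
Solving: t(Cloudy) = 2.5564, t(Snowy) = 3.1579.
Expected days from Snowy to Foggy: 3.1579.

3.1579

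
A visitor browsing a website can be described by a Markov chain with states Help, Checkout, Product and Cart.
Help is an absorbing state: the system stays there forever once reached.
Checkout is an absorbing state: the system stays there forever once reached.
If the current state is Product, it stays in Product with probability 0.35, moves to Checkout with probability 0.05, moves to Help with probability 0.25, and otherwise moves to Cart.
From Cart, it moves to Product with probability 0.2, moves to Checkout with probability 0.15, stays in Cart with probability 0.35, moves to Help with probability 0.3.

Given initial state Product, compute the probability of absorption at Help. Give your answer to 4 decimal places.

0.7589

Let h(s) be the probability of absorption at Help starting from transient state s. Then h(Help) = 1 and h(Checkout) = 0. By first-step analysis:
h(Product) = 0.25·1 + 0.05·0 + 0.35·h(Product) + 0.35·h(Cart)
h(Cart) = 0.3·1 + 0.15·0 + 0.2·h(Product) + 0.35·h(Cart)
Solving: h(Product) = 0.7589, h(Cart) = 0.6950.
Starting from Product, the probability is 0.7589.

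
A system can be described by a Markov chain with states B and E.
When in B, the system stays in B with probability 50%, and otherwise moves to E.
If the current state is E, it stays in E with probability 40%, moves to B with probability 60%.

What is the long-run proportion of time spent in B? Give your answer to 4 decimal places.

Let the stationary distribution be π with π = πP and π_1 + π_2 = 1.
π_1 = 0.5·π_1 + 0.6·π_2
Solving with the normalization constraint gives π = (0.5455, 0.4545).
So the stationary probability of B is 0.5455.

0.5455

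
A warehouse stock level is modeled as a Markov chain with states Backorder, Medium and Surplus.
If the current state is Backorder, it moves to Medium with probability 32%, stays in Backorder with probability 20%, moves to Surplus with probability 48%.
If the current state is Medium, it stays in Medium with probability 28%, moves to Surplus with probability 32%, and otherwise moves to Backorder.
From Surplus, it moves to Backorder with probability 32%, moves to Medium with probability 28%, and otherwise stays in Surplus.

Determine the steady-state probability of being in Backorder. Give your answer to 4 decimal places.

Let the stationary distribution be π with π = πP and π_1 + π_2 + π_3 = 1.
π_1 = 0.2·π_1 + 0.4·π_2 + 0.32·π_3
π_2 = 0.32·π_1 + 0.28·π_2 + 0.28·π_3
Solving with the normalization constraint gives π = (0.3066, 0.2923, 0.4011).
So the stationary probability of Backorder is 0.3066.

0.3066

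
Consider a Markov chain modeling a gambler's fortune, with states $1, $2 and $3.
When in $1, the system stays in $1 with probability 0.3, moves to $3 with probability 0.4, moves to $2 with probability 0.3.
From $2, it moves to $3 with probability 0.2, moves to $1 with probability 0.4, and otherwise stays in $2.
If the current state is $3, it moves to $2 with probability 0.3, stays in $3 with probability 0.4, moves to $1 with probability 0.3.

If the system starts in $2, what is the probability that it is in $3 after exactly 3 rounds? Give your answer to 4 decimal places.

0.3320

Propagate the distribution vector 3 rounds from $2.
After 0 rounds: (0.0000, 1.0000, 0.0000)
After 1 round: (0.4000, 0.4000, 0.2000)
After 2 rounds: (0.3400, 0.3400, 0.3200)
After 3 rounds: (0.3340, 0.3340, 0.3320)
P(in $3 after 3 rounds) = 0.3320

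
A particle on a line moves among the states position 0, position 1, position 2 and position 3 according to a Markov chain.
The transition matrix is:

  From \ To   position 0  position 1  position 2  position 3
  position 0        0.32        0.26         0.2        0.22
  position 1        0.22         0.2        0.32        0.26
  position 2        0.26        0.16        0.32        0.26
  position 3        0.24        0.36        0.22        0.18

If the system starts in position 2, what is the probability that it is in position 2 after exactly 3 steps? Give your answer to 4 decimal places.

Propagate the distribution vector 3 steps from position 2.
After 0 steps: (0.0000, 0.0000, 1.0000, 0.0000)
After 1 step: (0.2600, 0.1600, 0.3200, 0.2600)
After 2 steps: (0.2640, 0.2444, 0.2628, 0.2288)
After 3 steps: (0.2615, 0.2419, 0.2654, 0.2311)
P(in position 2 after 3 steps) = 0.2654

0.2654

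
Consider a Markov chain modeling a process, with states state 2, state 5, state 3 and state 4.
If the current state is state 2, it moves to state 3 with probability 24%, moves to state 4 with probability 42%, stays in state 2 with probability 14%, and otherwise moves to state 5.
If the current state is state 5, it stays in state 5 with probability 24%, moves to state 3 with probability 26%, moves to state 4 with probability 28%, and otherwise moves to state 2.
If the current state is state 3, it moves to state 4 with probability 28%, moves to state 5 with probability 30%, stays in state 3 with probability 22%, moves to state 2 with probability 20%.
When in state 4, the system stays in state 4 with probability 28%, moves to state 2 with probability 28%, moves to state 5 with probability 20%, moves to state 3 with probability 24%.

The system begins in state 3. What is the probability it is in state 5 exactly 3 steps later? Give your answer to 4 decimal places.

0.2335

Propagate the distribution vector 3 steps from state 3.
After 0 steps: (0.0000, 0.0000, 1.0000, 0.0000)
After 1 step: (0.2000, 0.3000, 0.2200, 0.2800)
After 2 steps: (0.2164, 0.2340, 0.2416, 0.3080)
After 3 steps: (0.2163, 0.2335, 0.2398, 0.3103)
P(in state 5 after 3 steps) = 0.2335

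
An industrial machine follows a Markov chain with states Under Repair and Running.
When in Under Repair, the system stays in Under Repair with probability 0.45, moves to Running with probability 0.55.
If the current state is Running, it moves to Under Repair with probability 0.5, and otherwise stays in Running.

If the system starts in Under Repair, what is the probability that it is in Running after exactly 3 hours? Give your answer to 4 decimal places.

Propagate the distribution vector 3 hours from Under Repair.
After 0 hours: (1.0000, 0.0000)
After 1 hour: (0.4500, 0.5500)
After 2 hours: (0.4775, 0.5225)
After 3 hours: (0.4761, 0.5239)
P(in Running after 3 hours) = 0.5239

0.5239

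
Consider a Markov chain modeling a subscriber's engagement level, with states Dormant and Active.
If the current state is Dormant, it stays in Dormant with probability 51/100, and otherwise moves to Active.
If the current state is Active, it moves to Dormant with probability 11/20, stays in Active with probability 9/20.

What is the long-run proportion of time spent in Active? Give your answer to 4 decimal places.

Let the stationary distribution be π with π = πP and π_1 + π_2 = 1.
π_1 = 0.51·π_1 + 0.55·π_2
Solving with the normalization constraint gives π = (0.5288, 0.4712).
So the stationary probability of Active is 0.4712.

0.4712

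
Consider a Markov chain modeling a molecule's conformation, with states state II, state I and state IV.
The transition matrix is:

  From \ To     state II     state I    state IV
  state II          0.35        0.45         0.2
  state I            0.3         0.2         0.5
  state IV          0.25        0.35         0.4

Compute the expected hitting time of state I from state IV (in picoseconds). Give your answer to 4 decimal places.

Let t(s) be the expected number of picoseconds to first reach state I from state s, with t(state I) = 0. Conditioning on the first picosecond:
t(state II) = 1 + 0.35·t(state II) + 0.2·t(state IV)
t(state IV) = 1 + 0.25·t(state II) + 0.4·t(state IV)
Solving: t(state II) = 2.3529, t(state IV) = 2.6471.
Expected picoseconds from state IV to state I: 2.6471.

2.6471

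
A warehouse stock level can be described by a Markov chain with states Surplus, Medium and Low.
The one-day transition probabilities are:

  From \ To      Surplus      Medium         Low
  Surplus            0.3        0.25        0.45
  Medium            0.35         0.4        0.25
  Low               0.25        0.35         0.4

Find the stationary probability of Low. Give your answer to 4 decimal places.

0.3644

Let the stationary distribution be π with π = πP and π_1 + π_2 + π_3 = 1.
π_1 = 0.3·π_1 + 0.35·π_2 + 0.25·π_3
π_2 = 0.25·π_1 + 0.4·π_2 + 0.35·π_3
Solving with the normalization constraint gives π = (0.2986, 0.3370, 0.3644).
So the stationary probability of Low is 0.3644.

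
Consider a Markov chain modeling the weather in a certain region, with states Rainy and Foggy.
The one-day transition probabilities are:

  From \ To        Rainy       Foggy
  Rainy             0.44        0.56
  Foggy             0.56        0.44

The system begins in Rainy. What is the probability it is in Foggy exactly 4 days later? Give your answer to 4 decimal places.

Propagate the distribution vector 4 days from Rainy.
After 0 days: (1.0000, 0.0000)
After 1 day: (0.4400, 0.5600)
After 2 days: (0.5072, 0.4928)
After 3 days: (0.4991, 0.5009)
After 4 days: (0.5001, 0.4999)
P(in Foggy after 4 days) = 0.4999

0.4999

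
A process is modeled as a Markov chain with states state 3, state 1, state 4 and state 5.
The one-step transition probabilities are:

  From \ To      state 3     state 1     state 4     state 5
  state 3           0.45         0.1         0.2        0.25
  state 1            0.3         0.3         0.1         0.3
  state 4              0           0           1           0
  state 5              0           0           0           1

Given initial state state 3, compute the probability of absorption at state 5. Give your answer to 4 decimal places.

0.5775

Let h(s) be the probability of absorption at state 5 starting from transient state s. Then h(state 5) = 1 and h(state 4) = 0. By first-step analysis:
h(state 3) = 0.45·h(state 3) + 0.1·h(state 1) + 0.2·0 + 0.25·1
h(state 1) = 0.3·h(state 3) + 0.3·h(state 1) + 0.1·0 + 0.3·1
Solving: h(state 3) = 0.5775, h(state 1) = 0.6761.
Starting from state 3, the probability is 0.5775.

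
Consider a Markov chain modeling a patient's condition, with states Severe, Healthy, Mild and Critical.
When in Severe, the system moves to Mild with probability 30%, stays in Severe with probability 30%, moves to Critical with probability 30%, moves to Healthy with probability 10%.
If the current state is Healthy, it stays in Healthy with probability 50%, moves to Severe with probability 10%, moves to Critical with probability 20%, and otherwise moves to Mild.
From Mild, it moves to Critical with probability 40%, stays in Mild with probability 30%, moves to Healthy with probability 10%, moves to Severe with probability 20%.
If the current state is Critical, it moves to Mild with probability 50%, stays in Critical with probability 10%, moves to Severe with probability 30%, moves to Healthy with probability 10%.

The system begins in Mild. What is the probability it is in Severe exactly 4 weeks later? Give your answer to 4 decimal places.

Propagate the distribution vector 4 weeks from Mild.
After 0 weeks: (0.0000, 0.0000, 1.0000, 0.0000)
After 1 week: (0.2000, 0.1000, 0.3000, 0.4000)
After 2 weeks: (0.2500, 0.1400, 0.3700, 0.2400)
After 3 weeks: (0.2350, 0.1560, 0.3340, 0.2750)
After 4 weeks: (0.2354, 0.1624, 0.3394, 0.2628)
P(in Severe after 4 weeks) = 0.2354

0.2354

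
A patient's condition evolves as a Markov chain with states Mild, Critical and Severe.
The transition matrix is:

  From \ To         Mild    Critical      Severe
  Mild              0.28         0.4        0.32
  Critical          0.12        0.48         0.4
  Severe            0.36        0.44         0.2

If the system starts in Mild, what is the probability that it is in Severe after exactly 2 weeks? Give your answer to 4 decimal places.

Sum over the intermediate state after 1 week:
P = P(Mild→Mild)·P(Mild→Severe) + P(Mild→Critical)·P(Critical→Severe) + P(Mild→Severe)·P(Severe→Severe)
  = 0.28×0.32 + 0.4×0.4 + 0.32×0.2
  = 0.0896 + 0.1600 + 0.0640 = 0.3136

0.3136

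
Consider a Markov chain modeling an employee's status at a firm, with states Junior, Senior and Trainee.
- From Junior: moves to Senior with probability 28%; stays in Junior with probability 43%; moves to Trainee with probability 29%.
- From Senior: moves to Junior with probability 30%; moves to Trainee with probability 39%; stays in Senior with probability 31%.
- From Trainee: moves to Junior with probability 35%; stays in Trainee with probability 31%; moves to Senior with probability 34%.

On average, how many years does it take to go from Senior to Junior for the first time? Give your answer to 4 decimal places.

Let t(s) be the expected number of years to first reach Junior from state s, with t(Junior) = 0. Conditioning on the first year:
t(Senior) = 1 + 0.31·t(Senior) + 0.39·t(Trainee)
t(Trainee) = 1 + 0.34·t(Senior) + 0.31·t(Trainee)
Solving: t(Senior) = 3.1441, t(Trainee) = 2.9985.
Expected years from Senior to Junior: 3.1441.

3.1441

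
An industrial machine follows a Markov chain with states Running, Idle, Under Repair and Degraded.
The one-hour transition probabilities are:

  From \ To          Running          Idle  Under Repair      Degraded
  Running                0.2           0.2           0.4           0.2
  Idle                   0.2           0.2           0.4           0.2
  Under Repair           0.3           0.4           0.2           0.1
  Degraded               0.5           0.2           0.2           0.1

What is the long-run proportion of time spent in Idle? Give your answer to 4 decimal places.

Let the stationary distribution be π with π = πP and π_1 + π_2 + π_3 + π_4 = 1.
π_1 = 0.2·π_1 + 0.2·π_2 + 0.3·π_3 + 0.5·π_4
π_2 = 0.2·π_1 + 0.2·π_2 + 0.4·π_3 + 0.2·π_4
π_3 = 0.4·π_1 + 0.4·π_2 + 0.2·π_3 + 0.2·π_4
Solving with the normalization constraint gives π = (0.2769, 0.2615, 0.3077, 0.1538).
So the stationary probability of Idle is 0.2615.

0.2615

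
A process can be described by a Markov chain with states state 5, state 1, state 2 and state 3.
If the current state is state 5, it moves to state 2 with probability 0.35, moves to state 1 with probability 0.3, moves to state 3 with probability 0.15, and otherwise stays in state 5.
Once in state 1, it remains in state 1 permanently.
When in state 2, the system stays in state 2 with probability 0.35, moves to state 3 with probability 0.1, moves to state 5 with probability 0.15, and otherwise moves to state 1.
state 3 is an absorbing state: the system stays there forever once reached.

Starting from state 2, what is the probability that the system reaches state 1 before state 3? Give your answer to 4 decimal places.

Let h(s) be the probability of absorption at state 1 starting from transient state s. Then h(state 1) = 1 and h(state 3) = 0. By first-step analysis:
h(state 5) = 0.2·h(state 5) + 0.3·1 + 0.35·h(state 2) + 0.15·0
h(state 2) = 0.15·h(state 5) + 0.4·1 + 0.35·h(state 2) + 0.1·0
Solving: h(state 5) = 0.7166, h(state 2) = 0.7807.
Starting from state 2, the probability is 0.7807.

0.7807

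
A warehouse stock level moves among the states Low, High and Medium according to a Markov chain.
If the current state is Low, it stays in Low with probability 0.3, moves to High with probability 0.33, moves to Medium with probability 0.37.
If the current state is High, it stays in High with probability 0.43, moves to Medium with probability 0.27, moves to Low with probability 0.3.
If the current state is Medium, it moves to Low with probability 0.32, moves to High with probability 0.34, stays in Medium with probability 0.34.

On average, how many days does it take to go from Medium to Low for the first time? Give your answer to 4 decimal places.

3.1997

Let t(s) be the expected number of days to first reach Low from state s, with t(Low) = 0. Conditioning on the first day:
t(High) = 1 + 0.43·t(High) + 0.27·t(Medium)
t(Medium) = 1 + 0.34·t(High) + 0.34·t(Medium)
Solving: t(High) = 3.2700, t(Medium) = 3.1997.
Expected days from Medium to Low: 3.1997.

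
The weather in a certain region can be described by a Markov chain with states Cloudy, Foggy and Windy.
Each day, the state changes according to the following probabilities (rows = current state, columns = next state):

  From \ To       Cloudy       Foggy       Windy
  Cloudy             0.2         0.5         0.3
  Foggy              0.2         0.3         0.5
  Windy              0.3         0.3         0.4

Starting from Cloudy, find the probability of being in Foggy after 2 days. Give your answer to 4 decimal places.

0.3400

Sum over the intermediate state after 1 day:
P = P(Cloudy→Cloudy)·P(Cloudy→Foggy) + P(Cloudy→Foggy)·P(Foggy→Foggy) + P(Cloudy→Windy)·P(Windy→Foggy)
  = 0.2×0.5 + 0.5×0.3 + 0.3×0.3
  = 0.1000 + 0.1500 + 0.0900 = 0.3400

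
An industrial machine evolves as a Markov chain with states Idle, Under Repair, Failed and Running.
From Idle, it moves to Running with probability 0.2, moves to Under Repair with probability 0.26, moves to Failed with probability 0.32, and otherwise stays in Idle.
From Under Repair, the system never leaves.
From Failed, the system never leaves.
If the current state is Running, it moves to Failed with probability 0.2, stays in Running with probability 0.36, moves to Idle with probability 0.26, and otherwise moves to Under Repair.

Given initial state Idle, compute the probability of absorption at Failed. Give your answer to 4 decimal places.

Let h(s) be the probability of absorption at Failed starting from transient state s. Then h(Failed) = 1 and h(Under Repair) = 0. By first-step analysis:
h(Idle) = 0.22·h(Idle) + 0.26·0 + 0.32·1 + 0.2·h(Running)
h(Running) = 0.26·h(Idle) + 0.18·0 + 0.2·1 + 0.36·h(Running)
Solving: h(Idle) = 0.5474, h(Running) = 0.5349.
Starting from Idle, the probability is 0.5474.

0.5474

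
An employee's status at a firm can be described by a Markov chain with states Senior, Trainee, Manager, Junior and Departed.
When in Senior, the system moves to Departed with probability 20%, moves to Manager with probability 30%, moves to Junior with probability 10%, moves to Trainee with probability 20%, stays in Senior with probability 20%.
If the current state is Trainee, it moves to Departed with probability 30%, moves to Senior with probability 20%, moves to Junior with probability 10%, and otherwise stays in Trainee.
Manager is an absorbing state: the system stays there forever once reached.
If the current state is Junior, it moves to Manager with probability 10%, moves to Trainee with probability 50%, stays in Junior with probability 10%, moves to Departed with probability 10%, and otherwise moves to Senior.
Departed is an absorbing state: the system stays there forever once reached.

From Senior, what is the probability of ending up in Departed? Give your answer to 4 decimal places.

Let h(s) be the probability of absorption at Departed starting from transient state s. Then h(Departed) = 1 and h(Manager) = 0. By first-step analysis:
h(Senior) = 0.2·h(Senior) + 0.2·h(Trainee) + 0.3·0 + 0.1·h(Junior) + 0.2·1
h(Trainee) = 0.2·h(Senior) + 0.4·h(Trainee) + 0.1·h(Junior) + 0.3·1
h(Junior) = 0.2·h(Senior) + 0.5·h(Trainee) + 0.1·0 + 0.1·h(Junior) + 0.1·1
Solving: h(Senior) = 0.5303, h(Trainee) = 0.7879, h(Junior) = 0.6667.
Starting from Senior, the probability is 0.5303.

0.5303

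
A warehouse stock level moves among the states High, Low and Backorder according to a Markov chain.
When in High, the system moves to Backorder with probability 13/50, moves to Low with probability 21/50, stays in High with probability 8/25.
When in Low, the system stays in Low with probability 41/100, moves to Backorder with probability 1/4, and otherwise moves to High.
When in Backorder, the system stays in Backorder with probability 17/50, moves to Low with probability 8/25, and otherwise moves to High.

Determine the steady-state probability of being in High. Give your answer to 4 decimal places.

Let the stationary distribution be π with π = πP and π_1 + π_2 + π_3 = 1.
π_1 = 0.32·π_1 + 0.34·π_2 + 0.34·π_3
π_2 = 0.42·π_1 + 0.41·π_2 + 0.32·π_3
Solving with the normalization constraint gives π = (0.3333, 0.3883, 0.2784).
So the stationary probability of High is 0.3333.

0.3333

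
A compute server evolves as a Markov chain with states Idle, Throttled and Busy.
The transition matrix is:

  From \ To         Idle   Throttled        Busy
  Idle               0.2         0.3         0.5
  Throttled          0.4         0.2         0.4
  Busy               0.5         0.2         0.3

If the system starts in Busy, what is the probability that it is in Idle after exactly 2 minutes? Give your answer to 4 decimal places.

Sum over the intermediate state after 1 minute:
P = P(Busy→Idle)·P(Idle→Idle) + P(Busy→Throttled)·P(Throttled→Idle) + P(Busy→Busy)·P(Busy→Idle)
  = 0.5×0.2 + 0.2×0.4 + 0.3×0.5
  = 0.1000 + 0.0800 + 0.1500 = 0.3300

0.3300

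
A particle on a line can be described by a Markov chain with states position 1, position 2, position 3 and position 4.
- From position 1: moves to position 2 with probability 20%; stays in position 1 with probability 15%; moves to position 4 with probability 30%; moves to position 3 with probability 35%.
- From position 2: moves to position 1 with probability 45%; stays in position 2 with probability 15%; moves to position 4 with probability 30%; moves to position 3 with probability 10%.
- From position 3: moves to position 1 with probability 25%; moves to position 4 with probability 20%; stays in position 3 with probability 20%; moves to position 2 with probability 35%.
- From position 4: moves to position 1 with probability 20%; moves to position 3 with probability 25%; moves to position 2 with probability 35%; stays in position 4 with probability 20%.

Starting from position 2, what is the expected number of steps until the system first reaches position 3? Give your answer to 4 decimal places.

Let t(s) be the expected number of steps to first reach position 3 from state s, with t(position 3) = 0. Conditioning on the first step:
t(position 1) = 1 + 0.15·t(position 1) + 0.2·t(position 2) + 0.3·t(position 4)
t(position 2) = 1 + 0.45·t(position 1) + 0.15·t(position 2) + 0.3·t(position 4)
t(position 4) = 1 + 0.2·t(position 1) + 0.35·t(position 2) + 0.2·t(position 4)
Solving: t(position 1) = 3.7684, t(position 2) = 4.6656, t(position 4) = 4.2333.
Expected steps from position 2 to position 3: 4.6656.

4.6656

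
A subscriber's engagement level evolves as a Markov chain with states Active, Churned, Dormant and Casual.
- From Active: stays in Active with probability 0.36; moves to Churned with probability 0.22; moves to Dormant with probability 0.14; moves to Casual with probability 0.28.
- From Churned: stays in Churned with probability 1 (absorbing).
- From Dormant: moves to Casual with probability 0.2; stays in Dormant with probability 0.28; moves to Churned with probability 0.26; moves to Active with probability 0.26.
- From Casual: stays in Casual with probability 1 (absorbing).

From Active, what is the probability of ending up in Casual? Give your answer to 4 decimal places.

0.5410

Let h(s) be the probability of absorption at Casual starting from transient state s. Then h(Casual) = 1 and h(Churned) = 0. By first-step analysis:
h(Active) = 0.36·h(Active) + 0.22·0 + 0.14·h(Dormant) + 0.28·1
h(Dormant) = 0.26·h(Active) + 0.26·0 + 0.28·h(Dormant) + 0.2·1
Solving: h(Active) = 0.5410, h(Dormant) = 0.4731.
Starting from Active, the probability is 0.5410.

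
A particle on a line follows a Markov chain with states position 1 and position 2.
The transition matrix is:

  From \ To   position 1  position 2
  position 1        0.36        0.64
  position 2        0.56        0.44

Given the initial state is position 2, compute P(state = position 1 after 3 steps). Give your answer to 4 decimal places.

Propagate the distribution vector 3 steps from position 2.
After 0 steps: (0.0000, 1.0000)
After 1 step: (0.5600, 0.4400)
After 2 steps: (0.4480, 0.5520)
After 3 steps: (0.4704, 0.5296)
P(in position 1 after 3 steps) = 0.4704

0.4704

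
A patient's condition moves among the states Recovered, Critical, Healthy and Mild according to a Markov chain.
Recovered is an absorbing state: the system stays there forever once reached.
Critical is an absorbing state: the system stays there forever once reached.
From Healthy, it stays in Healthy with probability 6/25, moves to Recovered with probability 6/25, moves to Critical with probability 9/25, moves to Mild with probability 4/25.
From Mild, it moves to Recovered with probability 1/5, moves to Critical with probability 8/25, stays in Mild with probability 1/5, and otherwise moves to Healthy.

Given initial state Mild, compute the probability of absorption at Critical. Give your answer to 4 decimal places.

Let h(s) be the probability of absorption at Critical starting from transient state s. Then h(Critical) = 1 and h(Recovered) = 0. By first-step analysis:
h(Healthy) = 0.24·0 + 0.36·1 + 0.24·h(Healthy) + 0.16·h(Mild)
h(Mild) = 0.2·0 + 0.32·1 + 0.28·h(Healthy) + 0.2·h(Mild)
Solving: h(Healthy) = 0.6023, h(Mild) = 0.6108.
Starting from Mild, the probability is 0.6108.

0.6108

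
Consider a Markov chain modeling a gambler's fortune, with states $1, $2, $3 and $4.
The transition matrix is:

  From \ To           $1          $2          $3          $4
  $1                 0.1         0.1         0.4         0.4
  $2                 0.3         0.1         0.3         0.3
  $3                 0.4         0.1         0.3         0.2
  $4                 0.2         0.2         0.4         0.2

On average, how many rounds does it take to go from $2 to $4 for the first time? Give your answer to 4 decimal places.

3.3903

Let t(s) be the expected number of rounds to first reach $4 from state s, with t($4) = 0. Conditioning on the first round:
t($1) = 1 + 0.1·t($1) + 0.1·t($2) + 0.4·t($3)
t($2) = 1 + 0.3·t($1) + 0.1·t($2) + 0.3·t($3)
t($3) = 1 + 0.4·t($1) + 0.1·t($2) + 0.3·t($3)
Solving: t($1) = 3.1339, t($2) = 3.3903, t($3) = 3.7037.
Expected rounds from $2 to $4: 3.3903.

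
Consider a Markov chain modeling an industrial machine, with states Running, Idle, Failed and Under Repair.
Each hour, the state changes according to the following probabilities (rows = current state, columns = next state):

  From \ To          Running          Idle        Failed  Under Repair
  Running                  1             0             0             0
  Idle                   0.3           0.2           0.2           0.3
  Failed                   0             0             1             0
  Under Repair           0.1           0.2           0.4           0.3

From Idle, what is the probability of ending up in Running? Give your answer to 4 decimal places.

Let h(s) be the probability of absorption at Running starting from transient state s. Then h(Running) = 1 and h(Failed) = 0. By first-step analysis:
h(Idle) = 0.3·1 + 0.2·h(Idle) + 0.2·0 + 0.3·h(Under Repair)
h(Under Repair) = 0.1·1 + 0.2·h(Idle) + 0.4·0 + 0.3·h(Under Repair)
Solving: h(Idle) = 0.4800, h(Under Repair) = 0.2800.
Starting from Idle, the probability is 0.4800.

0.4800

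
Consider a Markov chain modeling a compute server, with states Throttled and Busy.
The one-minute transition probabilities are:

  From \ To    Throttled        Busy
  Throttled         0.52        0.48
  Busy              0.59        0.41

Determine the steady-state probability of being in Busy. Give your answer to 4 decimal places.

Let the stationary distribution be π with π = πP and π_1 + π_2 = 1.
π_1 = 0.52·π_1 + 0.59·π_2
Solving with the normalization constraint gives π = (0.5514, 0.4486).
So the stationary probability of Busy is 0.4486.

0.4486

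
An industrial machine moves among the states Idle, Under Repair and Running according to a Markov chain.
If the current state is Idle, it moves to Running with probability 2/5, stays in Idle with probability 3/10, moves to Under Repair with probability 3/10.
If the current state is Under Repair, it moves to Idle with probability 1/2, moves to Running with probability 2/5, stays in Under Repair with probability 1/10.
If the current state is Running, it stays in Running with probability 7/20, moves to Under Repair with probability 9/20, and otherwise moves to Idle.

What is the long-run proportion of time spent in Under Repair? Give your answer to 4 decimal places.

Let the stationary distribution be π with π = πP and π_1 + π_2 + π_3 = 1.
π_1 = 0.3·π_1 + 0.5·π_2 + 0.2·π_3
π_2 = 0.3·π_1 + 0.1·π_2 + 0.45·π_3
Solving with the normalization constraint gives π = (0.3214, 0.2976, 0.3810).
So the stationary probability of Under Repair is 0.2976.

0.2976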